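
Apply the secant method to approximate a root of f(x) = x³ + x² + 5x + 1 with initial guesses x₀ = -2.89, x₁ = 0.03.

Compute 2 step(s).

f(x) = x³ + x² + 5x + 1
x₀ = -2.89, x₁ = 0.03

Secant formula: x_{n+1} = x_n - f(x_n)(x_n - x_{n-1})/(f(x_n) - f(x_{n-1}))

Iteration 1:
  f(-2.890000) = -29.235469
  f(0.030000) = 1.150927
  x_2 = 0.030000 - 1.150927×(0.030000 - (-2.890000))/(1.150927 - (-29.235469))
       = -0.080599
Iteration 2:
  f(0.030000) = 1.150927
  f(-0.080599) = 0.602977
  x_3 = -0.080599 - 0.602977×(-0.080599 - 0.030000)/(0.602977 - 1.150927)
       = -0.202305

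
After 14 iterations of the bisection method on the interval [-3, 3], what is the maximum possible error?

Bisection error bound: |error| ≤ (b-a)/2^n
|error| ≤ (3 - (-3))/2^14 = 6/2^14
|error| ≤ 0.0003662109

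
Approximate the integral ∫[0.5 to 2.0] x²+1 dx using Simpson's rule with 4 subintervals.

f(x) = x²+1
a = 0.5, b = 2.0, n = 4
h = (b - a)/n = 0.375000

Simpson's rule: (h/3)[f(x₀) + 4f(x₁) + 2f(x₂) + ... + f(xₙ)]

x_0 = 0.5000, f(x_0) = 1.250000, coefficient = 1
x_1 = 0.8750, f(x_1) = 1.765625, coefficient = 4
x_2 = 1.2500, f(x_2) = 2.562500, coefficient = 2
x_3 = 1.6250, f(x_3) = 3.640625, coefficient = 4
x_4 = 2.0000, f(x_4) = 5.000000, coefficient = 1

I ≈ (0.375000/3) × 33.000000 = 4.125000
Exact value: 4.125000
Error: 0.000000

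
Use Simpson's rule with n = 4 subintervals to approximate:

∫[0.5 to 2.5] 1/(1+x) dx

f(x) = 1/(1+x)
a = 0.5, b = 2.5, n = 4
h = (b - a)/n = 0.500000

Simpson's rule: (h/3)[f(x₀) + 4f(x₁) + 2f(x₂) + ... + f(xₙ)]

x_0 = 0.5000, f(x_0) = 0.666667, coefficient = 1
x_1 = 1.0000, f(x_1) = 0.500000, coefficient = 4
x_2 = 1.5000, f(x_2) = 0.400000, coefficient = 2
x_3 = 2.0000, f(x_3) = 0.333333, coefficient = 4
x_4 = 2.5000, f(x_4) = 0.285714, coefficient = 1

I ≈ (0.500000/3) × 5.085714 = 0.847619
Exact value: 0.847298
Error: 0.000321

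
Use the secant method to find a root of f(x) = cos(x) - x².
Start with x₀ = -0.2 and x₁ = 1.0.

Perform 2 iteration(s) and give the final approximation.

f(x) = cos(x) - x²
x₀ = -0.2, x₁ = 1.0

Secant formula: x_{n+1} = x_n - f(x_n)(x_n - x_{n-1})/(f(x_n) - f(x_{n-1}))

Iteration 1:
  f(-0.200000) = 0.940067
  f(1.000000) = -0.459698
  x_2 = 1.000000 - (-0.459698)×(1.000000 - (-0.200000))/(-0.459698 - 0.940067)
       = 0.605907
Iteration 2:
  f(1.000000) = -0.459698
  f(0.605907) = 0.454863
  x_3 = 0.605907 - 0.454863×(0.605907 - 1.000000)/(0.454863 - (-0.459698))
       = 0.801912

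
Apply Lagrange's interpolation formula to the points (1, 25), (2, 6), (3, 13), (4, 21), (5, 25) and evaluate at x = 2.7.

Lagrange interpolation formula:
P(x) = Σ yᵢ × Lᵢ(x)
where Lᵢ(x) = Π_{j≠i} (x - xⱼ)/(xᵢ - xⱼ)

L_0(2.7) = (2.7 - 2)/(1 - 2) × (2.7 - 3)/(1 - 3) × (2.7 - 4)/(1 - 4) × (2.7 - 5)/(1 - 5) = -0.026162
L_1(2.7) = (2.7 - 1)/(2 - 1) × (2.7 - 3)/(2 - 3) × (2.7 - 4)/(2 - 4) × (2.7 - 5)/(2 - 5) = 0.254150
L_2(2.7) = (2.7 - 1)/(3 - 1) × (2.7 - 2)/(3 - 2) × (2.7 - 4)/(3 - 4) × (2.7 - 5)/(3 - 5) = 0.889525
L_3(2.7) = (2.7 - 1)/(4 - 1) × (2.7 - 2)/(4 - 2) × (2.7 - 3)/(4 - 3) × (2.7 - 5)/(4 - 5) = -0.136850
L_4(2.7) = (2.7 - 1)/(5 - 1) × (2.7 - 2)/(5 - 2) × (2.7 - 3)/(5 - 3) × (2.7 - 4)/(5 - 4) = 0.019337

P(2.7) = 25×L_0(2.7) + 6×L_1(2.7) + 13×L_2(2.7) + 21×L_3(2.7) + 25×L_4(2.7)
P(2.7) = 10.044250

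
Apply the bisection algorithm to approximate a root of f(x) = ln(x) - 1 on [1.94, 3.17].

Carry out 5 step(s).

f(x) = ln(x) - 1
Initial interval: [1.94, 3.17]

Iteration 1:
  c_1 = (1.940000 + 3.170000)/2 = 2.555000
  f(c_1) = f(2.555000) = -0.061948
  f(a) × f(c) ≥ 0, new interval: [2.555000, 3.170000]
Iteration 2:
  c_2 = (2.555000 + 3.170000)/2 = 2.862500
  f(c_2) = f(2.862500) = 0.051695
  f(a) × f(c) < 0, new interval: [2.555000, 2.862500]
Iteration 3:
  c_3 = (2.555000 + 2.862500)/2 = 2.708750
  f(c_3) = f(2.708750) = -0.003513
  f(a) × f(c) ≥ 0, new interval: [2.708750, 2.862500]
Iteration 4:
  c_4 = (2.708750 + 2.862500)/2 = 2.785625
  f(c_4) = f(2.785625) = 0.024472
  f(a) × f(c) < 0, new interval: [2.708750, 2.785625]
Iteration 5:
  c_5 = (2.708750 + 2.785625)/2 = 2.747187
  f(c_5) = f(2.747187) = 0.010578
  f(a) × f(c) < 0, new interval: [2.708750, 2.747187]

After 5 iteration(s), the approximation is c_5 = 2.747187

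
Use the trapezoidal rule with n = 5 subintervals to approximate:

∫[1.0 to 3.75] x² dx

f(x) = x²
a = 1.0, b = 3.75, n = 5
h = (b - a)/n = 0.550000

Trapezoidal rule: (h/2)[f(x₀) + 2f(x₁) + 2f(x₂) + ... + f(xₙ)]

x_0 = 1.0000, f(x_0) = 1.000000, coefficient = 1
x_1 = 1.5500, f(x_1) = 2.402500, coefficient = 2
x_2 = 2.1000, f(x_2) = 4.410000, coefficient = 2
x_3 = 2.6500, f(x_3) = 7.022500, coefficient = 2
x_4 = 3.2000, f(x_4) = 10.240000, coefficient = 2
x_5 = 3.7500, f(x_5) = 14.062500, coefficient = 1

I ≈ (0.550000/2) × 63.212500 = 17.383438
Exact value: 17.244792
Error: 0.138646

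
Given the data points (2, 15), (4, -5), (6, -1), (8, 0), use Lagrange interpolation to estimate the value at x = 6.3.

Lagrange interpolation formula:
P(x) = Σ yᵢ × Lᵢ(x)
where Lᵢ(x) = Π_{j≠i} (x - xⱼ)/(xᵢ - xⱼ)

L_0(6.3) = (6.3 - 4)/(2 - 4) × (6.3 - 6)/(2 - 6) × (6.3 - 8)/(2 - 8) = 0.024437
L_1(6.3) = (6.3 - 2)/(4 - 2) × (6.3 - 6)/(4 - 6) × (6.3 - 8)/(4 - 8) = -0.137062
L_2(6.3) = (6.3 - 2)/(6 - 2) × (6.3 - 4)/(6 - 4) × (6.3 - 8)/(6 - 8) = 1.050812
L_3(6.3) = (6.3 - 2)/(8 - 2) × (6.3 - 4)/(8 - 4) × (6.3 - 6)/(8 - 6) = 0.061812

P(6.3) = 15×L_0(6.3) + (-5)×L_1(6.3) + (-1)×L_2(6.3) + 0×L_3(6.3)
P(6.3) = 0.001062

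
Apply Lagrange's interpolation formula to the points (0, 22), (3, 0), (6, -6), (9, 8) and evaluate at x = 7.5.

Lagrange interpolation formula:
P(x) = Σ yᵢ × Lᵢ(x)
where Lᵢ(x) = Π_{j≠i} (x - xⱼ)/(xᵢ - xⱼ)

L_0(7.5) = (7.5 - 3)/(0 - 3) × (7.5 - 6)/(0 - 6) × (7.5 - 9)/(0 - 9) = 0.062500
L_1(7.5) = (7.5 - 0)/(3 - 0) × (7.5 - 6)/(3 - 6) × (7.5 - 9)/(3 - 9) = -0.312500
L_2(7.5) = (7.5 - 0)/(6 - 0) × (7.5 - 3)/(6 - 3) × (7.5 - 9)/(6 - 9) = 0.937500
L_3(7.5) = (7.5 - 0)/(9 - 0) × (7.5 - 3)/(9 - 3) × (7.5 - 6)/(9 - 6) = 0.312500

P(7.5) = 22×L_0(7.5) + 0×L_1(7.5) + (-6)×L_2(7.5) + 8×L_3(7.5)
P(7.5) = -1.750000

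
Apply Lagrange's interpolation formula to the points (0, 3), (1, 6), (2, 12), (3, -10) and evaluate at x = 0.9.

Lagrange interpolation formula:
P(x) = Σ yᵢ × Lᵢ(x)
where Lᵢ(x) = Π_{j≠i} (x - xⱼ)/(xᵢ - xⱼ)

L_0(0.9) = (0.9 - 1)/(0 - 1) × (0.9 - 2)/(0 - 2) × (0.9 - 3)/(0 - 3) = 0.038500
L_1(0.9) = (0.9 - 0)/(1 - 0) × (0.9 - 2)/(1 - 2) × (0.9 - 3)/(1 - 3) = 1.039500
L_2(0.9) = (0.9 - 0)/(2 - 0) × (0.9 - 1)/(2 - 1) × (0.9 - 3)/(2 - 3) = -0.094500
L_3(0.9) = (0.9 - 0)/(3 - 0) × (0.9 - 1)/(3 - 1) × (0.9 - 2)/(3 - 2) = 0.016500

P(0.9) = 3×L_0(0.9) + 6×L_1(0.9) + 12×L_2(0.9) + (-10)×L_3(0.9)
P(0.9) = 5.053500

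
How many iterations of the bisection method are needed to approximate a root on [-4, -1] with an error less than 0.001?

We need (b-a)/2^n ≤ 0.001
(-1 - (-4))/2^n ≤ 0.001
3/2^n ≤ 0.001
2^n ≥ 3000
n ≥ log₂(3000) = 11.55
n ≥ 12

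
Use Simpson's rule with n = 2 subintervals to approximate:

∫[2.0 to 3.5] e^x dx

f(x) = e^x
a = 2.0, b = 3.5, n = 2
h = (b - a)/n = 0.750000

Simpson's rule: (h/3)[f(x₀) + 4f(x₁) + 2f(x₂) + ... + f(xₙ)]

x_0 = 2.0000, f(x_0) = 7.389056, coefficient = 1
x_1 = 2.7500, f(x_1) = 15.642632, coefficient = 4
x_2 = 3.5000, f(x_2) = 33.115452, coefficient = 1

I ≈ (0.750000/3) × 103.075036 = 25.768759
Exact value: 25.726396
Error: 0.042363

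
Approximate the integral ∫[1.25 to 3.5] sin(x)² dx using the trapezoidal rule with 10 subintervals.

f(x) = sin(x)²
a = 1.25, b = 3.5, n = 10
h = (b - a)/n = 0.225000

Trapezoidal rule: (h/2)[f(x₀) + 2f(x₁) + 2f(x₂) + ... + f(xₙ)]

x_0 = 1.2500, f(x_0) = 0.900572, coefficient = 1
x_1 = 1.4750, f(x_1) = 0.990851, coefficient = 2
x_2 = 1.7000, f(x_2) = 0.983399, coefficient = 2
x_3 = 1.9250, f(x_3) = 0.879700, coefficient = 2
x_4 = 2.1500, f(x_4) = 0.700400, coefficient = 2
x_5 = 2.3750, f(x_5) = 0.481199, coefficient = 2
x_6 = 2.6000, f(x_6) = 0.265742, coefficient = 2
x_7 = 2.8250, f(x_7) = 0.096927, coefficient = 2
x_8 = 3.0500, f(x_8) = 0.008366, coefficient = 2
x_9 = 3.2750, f(x_9) = 0.017692, coefficient = 2
x_10 = 3.5000, f(x_10) = 0.123049, coefficient = 1

I ≈ (0.225000/2) × 9.872170 = 1.110619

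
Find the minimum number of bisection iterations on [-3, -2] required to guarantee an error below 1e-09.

We need (b-a)/2^n ≤ 1e-09
(-2 - (-3))/2^n ≤ 1e-09
1/2^n ≤ 1e-09
2^n ≥ 1000000000
n ≥ log₂(1000000000) = 29.90
n ≥ 30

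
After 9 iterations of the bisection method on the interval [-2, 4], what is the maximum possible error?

Bisection error bound: |error| ≤ (b-a)/2^n
|error| ≤ (4 - (-2))/2^9 = 6/2^9
|error| ≤ 0.0117187500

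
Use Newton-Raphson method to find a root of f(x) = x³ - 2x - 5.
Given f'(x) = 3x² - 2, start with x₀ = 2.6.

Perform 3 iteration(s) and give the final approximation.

f(x) = x³ - 2x - 5
f'(x) = 3x² - 2
x₀ = 2.6

Newton-Raphson formula: x_{n+1} = x_n - f(x_n)/f'(x_n)

Iteration 1:
  f(2.600000) = 7.376000
  f'(2.600000) = 18.280000
  x_1 = 2.600000 - 7.376000/18.280000 = 2.196499
Iteration 2:
  f(2.196499) = 1.204247
  f'(2.196499) = 12.473822
  x_2 = 2.196499 - 1.204247/12.473822 = 2.099957
Iteration 3:
  f(2.099957) = 0.060517
  f'(2.099957) = 11.229458
  x_3 = 2.099957 - 0.060517/11.229458 = 2.094568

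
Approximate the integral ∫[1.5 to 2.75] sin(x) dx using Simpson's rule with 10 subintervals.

f(x) = sin(x)
a = 1.5, b = 2.75, n = 10
h = (b - a)/n = 0.125000

Simpson's rule: (h/3)[f(x₀) + 4f(x₁) + 2f(x₂) + ... + f(xₙ)]

x_0 = 1.5000, f(x_0) = 0.997495, coefficient = 1
x_1 = 1.6250, f(x_1) = 0.998531, coefficient = 4
x_2 = 1.7500, f(x_2) = 0.983986, coefficient = 2
x_3 = 1.8750, f(x_3) = 0.954086, coefficient = 4
x_4 = 2.0000, f(x_4) = 0.909297, coefficient = 2
x_5 = 2.1250, f(x_5) = 0.850320, coefficient = 4
x_6 = 2.2500, f(x_6) = 0.778073, coefficient = 2
x_7 = 2.3750, f(x_7) = 0.693685, coefficient = 4
x_8 = 2.5000, f(x_8) = 0.598472, coefficient = 2
x_9 = 2.6250, f(x_9) = 0.493920, coefficient = 4
x_10 = 2.7500, f(x_10) = 0.381661, coefficient = 1

I ≈ (0.125000/3) × 23.880982 = 0.995041
Exact value: 0.995040
Error: 0.000001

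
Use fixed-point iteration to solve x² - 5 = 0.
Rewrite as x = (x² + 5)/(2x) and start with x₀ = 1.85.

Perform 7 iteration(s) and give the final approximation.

Equation: x² - 5 = 0
Fixed-point form: x = (x² + 5)/(2x)
x₀ = 1.85

x_1 = g(1.850000) = 2.276351
x_2 = g(2.276351) = 2.236424
x_3 = g(2.236424) = 2.236068
x_4 = g(2.236068) = 2.236068
x_5 = g(2.236068) = 2.236068
x_6 = g(2.236068) = 2.236068
x_7 = g(2.236068) = 2.236068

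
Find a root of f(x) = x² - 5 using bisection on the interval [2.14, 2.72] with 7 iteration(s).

f(x) = x² - 5
Initial interval: [2.14, 2.72]

Iteration 1:
  c_1 = (2.140000 + 2.720000)/2 = 2.430000
  f(c_1) = f(2.430000) = 0.904900
  f(a) × f(c) < 0, new interval: [2.140000, 2.430000]
Iteration 2:
  c_2 = (2.140000 + 2.430000)/2 = 2.285000
  f(c_2) = f(2.285000) = 0.221225
  f(a) × f(c) < 0, new interval: [2.140000, 2.285000]
Iteration 3:
  c_3 = (2.140000 + 2.285000)/2 = 2.212500
  f(c_3) = f(2.212500) = -0.104844
  f(a) × f(c) ≥ 0, new interval: [2.212500, 2.285000]
Iteration 4:
  c_4 = (2.212500 + 2.285000)/2 = 2.248750
  f(c_4) = f(2.248750) = 0.056877
  f(a) × f(c) < 0, new interval: [2.212500, 2.248750]
Iteration 5:
  c_5 = (2.212500 + 2.248750)/2 = 2.230625
  f(c_5) = f(2.230625) = -0.024312
  f(a) × f(c) ≥ 0, new interval: [2.230625, 2.248750]
Iteration 6:
  c_6 = (2.230625 + 2.248750)/2 = 2.239688
  f(c_6) = f(2.239688) = 0.016200
  f(a) × f(c) < 0, new interval: [2.230625, 2.239688]
Iteration 7:
  c_7 = (2.230625 + 2.239688)/2 = 2.235156
  f(c_7) = f(2.235156) = -0.004077
  f(a) × f(c) ≥ 0, new interval: [2.235156, 2.239688]

After 7 iteration(s), the approximation is c_7 = 2.235156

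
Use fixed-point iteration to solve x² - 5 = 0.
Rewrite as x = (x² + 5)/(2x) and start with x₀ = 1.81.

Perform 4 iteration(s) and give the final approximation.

Equation: x² - 5 = 0
Fixed-point form: x = (x² + 5)/(2x)
x₀ = 1.81

x_1 = g(1.810000) = 2.286215
x_2 = g(2.286215) = 2.236618
x_3 = g(2.236618) = 2.236068
x_4 = g(2.236068) = 2.236068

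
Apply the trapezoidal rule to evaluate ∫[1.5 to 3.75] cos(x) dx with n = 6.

f(x) = cos(x)
a = 1.5, b = 3.75, n = 6
h = (b - a)/n = 0.375000

Trapezoidal rule: (h/2)[f(x₀) + 2f(x₁) + 2f(x₂) + ... + f(xₙ)]

x_0 = 1.5000, f(x_0) = 0.070737, coefficient = 1
x_1 = 1.8750, f(x_1) = -0.299534, coefficient = 2
x_2 = 2.2500, f(x_2) = -0.628174, coefficient = 2
x_3 = 2.6250, f(x_3) = -0.869507, coefficient = 2
x_4 = 3.0000, f(x_4) = -0.989992, coefficient = 2
x_5 = 3.3750, f(x_5) = -0.972884, coefficient = 2
x_6 = 3.7500, f(x_6) = -0.820559, coefficient = 1

I ≈ (0.375000/2) × -8.270004 = -1.550626
Exact value: -1.569056
Error: 0.018431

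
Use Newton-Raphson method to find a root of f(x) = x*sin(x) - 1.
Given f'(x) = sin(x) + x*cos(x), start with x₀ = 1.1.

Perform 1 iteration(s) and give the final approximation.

f(x) = x*sin(x) - 1
f'(x) = sin(x) + x*cos(x)
x₀ = 1.1

Newton-Raphson formula: x_{n+1} = x_n - f(x_n)/f'(x_n)

Iteration 1:
  f(1.100000) = -0.019672
  f'(1.100000) = 1.390163
  x_1 = 1.100000 - (-0.019672)/1.390163 = 1.114151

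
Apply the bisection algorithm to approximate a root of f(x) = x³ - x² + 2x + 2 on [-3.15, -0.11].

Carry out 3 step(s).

f(x) = x³ - x² + 2x + 2
Initial interval: [-3.15, -0.11]

Iteration 1:
  c_1 = (-3.150000 + (-0.110000))/2 = -1.630000
  f(c_1) = f(-1.630000) = -8.247647
  f(a) × f(c) ≥ 0, new interval: [-1.630000, -0.110000]
Iteration 2:
  c_2 = (-1.630000 + (-0.110000))/2 = -0.870000
  f(c_2) = f(-0.870000) = -1.155403
  f(a) × f(c) ≥ 0, new interval: [-0.870000, -0.110000]
Iteration 3:
  c_3 = (-0.870000 + (-0.110000))/2 = -0.490000
  f(c_3) = f(-0.490000) = 0.662251
  f(a) × f(c) < 0, new interval: [-0.870000, -0.490000]

After 3 iteration(s), the approximation is c_3 = -0.490000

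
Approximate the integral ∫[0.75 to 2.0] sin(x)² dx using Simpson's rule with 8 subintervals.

f(x) = sin(x)²
a = 0.75, b = 2.0, n = 8
h = (b - a)/n = 0.156250

Simpson's rule: (h/3)[f(x₀) + 4f(x₁) + 2f(x₂) + ... + f(xₙ)]

x_0 = 0.7500, f(x_0) = 0.464631, coefficient = 1
x_1 = 0.9062, f(x_1) = 0.619679, coefficient = 4
x_2 = 1.0625, f(x_2) = 0.763133, coefficient = 2
x_3 = 1.2188, f(x_3) = 0.881100, coefficient = 4
x_4 = 1.3750, f(x_4) = 0.962151, coefficient = 2
x_5 = 1.5312, f(x_5) = 0.998437, coefficient = 4
x_6 = 1.6875, f(x_6) = 0.986442, coefficient = 2
x_7 = 1.8438, f(x_7) = 0.927328, coefficient = 4
x_8 = 2.0000, f(x_8) = 0.826822, coefficient = 1

I ≈ (0.156250/3) × 20.421079 = 1.063598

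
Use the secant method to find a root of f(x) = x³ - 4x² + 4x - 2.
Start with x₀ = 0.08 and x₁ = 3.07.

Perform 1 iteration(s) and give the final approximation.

f(x) = x³ - 4x² + 4x - 2
x₀ = 0.08, x₁ = 3.07

Secant formula: x_{n+1} = x_n - f(x_n)(x_n - x_{n-1})/(f(x_n) - f(x_{n-1}))

Iteration 1:
  f(0.080000) = -1.705088
  f(3.070000) = 1.514843
  x_2 = 3.070000 - 1.514843×(3.070000 - 0.080000)/(1.514843 - (-1.705088))
       = 1.663330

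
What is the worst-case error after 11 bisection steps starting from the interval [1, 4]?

Bisection error bound: |error| ≤ (b-a)/2^n
|error| ≤ (4 - 1)/2^11 = 3/2^11
|error| ≤ 0.0014648438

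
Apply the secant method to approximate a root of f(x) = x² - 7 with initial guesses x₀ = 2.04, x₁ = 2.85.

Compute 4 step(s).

f(x) = x² - 7
x₀ = 2.04, x₁ = 2.85

Secant formula: x_{n+1} = x_n - f(x_n)(x_n - x_{n-1})/(f(x_n) - f(x_{n-1}))

Iteration 1:
  f(2.040000) = -2.838400
  f(2.850000) = 1.122500
  x_2 = 2.850000 - 1.122500×(2.850000 - 2.040000)/(1.122500 - (-2.838400))
       = 2.620450
Iteration 2:
  f(2.850000) = 1.122500
  f(2.620450) = -0.133242
  x_3 = 2.620450 - (-0.133242)×(2.620450 - 2.850000)/(-0.133242 - 1.122500)
       = 2.644807
Iteration 3:
  f(2.620450) = -0.133242
  f(2.644807) = -0.004998
  x_4 = 2.644807 - (-0.004998)×(2.644807 - 2.620450)/(-0.004998 - (-0.133242))
       = 2.645756
Iteration 4:
  f(2.644807) = -0.004998
  f(2.645756) = 0.000024
  x_5 = 2.645756 - 0.000024×(2.645756 - 2.644807)/(0.000024 - (-0.004998))
       = 2.645751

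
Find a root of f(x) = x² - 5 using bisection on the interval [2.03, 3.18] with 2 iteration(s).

f(x) = x² - 5
Initial interval: [2.03, 3.18]

Iteration 1:
  c_1 = (2.030000 + 3.180000)/2 = 2.605000
  f(c_1) = f(2.605000) = 1.786025
  f(a) × f(c) < 0, new interval: [2.030000, 2.605000]
Iteration 2:
  c_2 = (2.030000 + 2.605000)/2 = 2.317500
  f(c_2) = f(2.317500) = 0.370806
  f(a) × f(c) < 0, new interval: [2.030000, 2.317500]

After 2 iteration(s), the approximation is c_2 = 2.317500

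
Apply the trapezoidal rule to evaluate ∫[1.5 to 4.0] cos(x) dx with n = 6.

f(x) = cos(x)
a = 1.5, b = 4.0, n = 6
h = (b - a)/n = 0.416667

Trapezoidal rule: (h/2)[f(x₀) + 2f(x₁) + 2f(x₂) + ... + f(xₙ)]

x_0 = 1.5000, f(x_0) = 0.070737, coefficient = 1
x_1 = 1.9167, f(x_1) = -0.339016, coefficient = 2
x_2 = 2.3333, f(x_2) = -0.690758, coefficient = 2
x_3 = 2.7500, f(x_3) = -0.924302, coefficient = 2
x_4 = 3.1667, f(x_4) = -0.999686, coefficient = 2
x_5 = 3.5833, f(x_5) = -0.904009, coefficient = 2
x_6 = 4.0000, f(x_6) = -0.653644, coefficient = 1

I ≈ (0.416667/2) × -8.298448 = -1.728843
Exact value: -1.754297
Error: 0.025454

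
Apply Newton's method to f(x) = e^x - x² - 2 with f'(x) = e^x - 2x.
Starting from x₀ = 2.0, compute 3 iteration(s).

f(x) = e^x - x² - 2
f'(x) = e^x - 2x
x₀ = 2.0

Newton-Raphson formula: x_{n+1} = x_n - f(x_n)/f'(x_n)

Iteration 1:
  f(2.000000) = 1.389056
  f'(2.000000) = 3.389056
  x_1 = 2.000000 - 1.389056/3.389056 = 1.590135
Iteration 2:
  f(1.590135) = 0.375881
  f'(1.590135) = 1.724140
  x_2 = 1.590135 - 0.375881/1.724140 = 1.372124
Iteration 3:
  f(1.372124) = 0.060994
  f'(1.372124) = 1.199470
  x_3 = 1.372124 - 0.060994/1.199470 = 1.321273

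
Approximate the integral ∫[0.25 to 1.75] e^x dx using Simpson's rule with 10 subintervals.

f(x) = e^x
a = 0.25, b = 1.75, n = 10
h = (b - a)/n = 0.150000

Simpson's rule: (h/3)[f(x₀) + 4f(x₁) + 2f(x₂) + ... + f(xₙ)]

x_0 = 0.2500, f(x_0) = 1.284025, coefficient = 1
x_1 = 0.4000, f(x_1) = 1.491825, coefficient = 4
x_2 = 0.5500, f(x_2) = 1.733253, coefficient = 2
x_3 = 0.7000, f(x_3) = 2.013753, coefficient = 4
x_4 = 0.8500, f(x_4) = 2.339647, coefficient = 2
x_5 = 1.0000, f(x_5) = 2.718282, coefficient = 4
x_6 = 1.1500, f(x_6) = 3.158193, coefficient = 2
x_7 = 1.3000, f(x_7) = 3.669297, coefficient = 4
x_8 = 1.4500, f(x_8) = 4.263115, coefficient = 2
x_9 = 1.6000, f(x_9) = 4.953032, coefficient = 4
x_10 = 1.7500, f(x_10) = 5.754603, coefficient = 1

I ≈ (0.150000/3) × 89.411796 = 4.470590
Exact value: 4.470577
Error: 0.000013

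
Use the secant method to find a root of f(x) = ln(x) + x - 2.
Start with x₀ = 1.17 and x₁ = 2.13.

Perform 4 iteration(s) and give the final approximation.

f(x) = ln(x) + x - 2
x₀ = 1.17, x₁ = 2.13

Secant formula: x_{n+1} = x_n - f(x_n)(x_n - x_{n-1})/(f(x_n) - f(x_{n-1}))

Iteration 1:
  f(1.170000) = -0.672996
  f(2.130000) = 0.886122
  x_2 = 2.130000 - 0.886122×(2.130000 - 1.170000)/(0.886122 - (-0.672996))
       = 1.584386
Iteration 2:
  f(2.130000) = 0.886122
  f(1.584386) = 0.044583
  x_3 = 1.584386 - 0.044583×(1.584386 - 2.130000)/(0.044583 - 0.886122)
       = 1.555481
Iteration 3:
  f(1.584386) = 0.044583
  f(1.555481) = -0.002735
  x_4 = 1.555481 - (-0.002735)×(1.555481 - 1.584386)/(-0.002735 - 0.044583)
       = 1.557151
Iteration 4:
  f(1.555481) = -0.002735
  f(1.557151) = 0.000009
  x_5 = 1.557151 - 0.000009×(1.557151 - 1.555481)/(0.000009 - (-0.002735))
       = 1.557146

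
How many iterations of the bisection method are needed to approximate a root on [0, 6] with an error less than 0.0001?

We need (b-a)/2^n ≤ 0.0001
(6 - 0)/2^n ≤ 0.0001
6/2^n ≤ 0.0001
2^n ≥ 60000
n ≥ log₂(60000) = 15.87
n ≥ 16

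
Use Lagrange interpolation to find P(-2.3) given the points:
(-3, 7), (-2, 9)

Lagrange interpolation formula:
P(x) = Σ yᵢ × Lᵢ(x)
where Lᵢ(x) = Π_{j≠i} (x - xⱼ)/(xᵢ - xⱼ)

L_0(-2.3) = (-2.3 - (-2))/(-3 - (-2)) = 0.300000
L_1(-2.3) = (-2.3 - (-3))/(-2 - (-3)) = 0.700000

P(-2.3) = 7×L_0(-2.3) + 9×L_1(-2.3)
P(-2.3) = 8.400000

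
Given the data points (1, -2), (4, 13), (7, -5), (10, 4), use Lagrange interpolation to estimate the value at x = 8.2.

Lagrange interpolation formula:
P(x) = Σ yᵢ × Lᵢ(x)
where Lᵢ(x) = Π_{j≠i} (x - xⱼ)/(xᵢ - xⱼ)

L_0(8.2) = (8.2 - 4)/(1 - 4) × (8.2 - 7)/(1 - 7) × (8.2 - 10)/(1 - 10) = 0.056000
L_1(8.2) = (8.2 - 1)/(4 - 1) × (8.2 - 7)/(4 - 7) × (8.2 - 10)/(4 - 10) = -0.288000
L_2(8.2) = (8.2 - 1)/(7 - 1) × (8.2 - 4)/(7 - 4) × (8.2 - 10)/(7 - 10) = 1.008000
L_3(8.2) = (8.2 - 1)/(10 - 1) × (8.2 - 4)/(10 - 4) × (8.2 - 7)/(10 - 7) = 0.224000

P(8.2) = (-2)×L_0(8.2) + 13×L_1(8.2) + (-5)×L_2(8.2) + 4×L_3(8.2)
P(8.2) = -8.000000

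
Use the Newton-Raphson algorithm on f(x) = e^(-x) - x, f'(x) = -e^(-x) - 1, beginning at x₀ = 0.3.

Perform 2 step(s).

f(x) = e^(-x) - x
f'(x) = -e^(-x) - 1
x₀ = 0.3

Newton-Raphson formula: x_{n+1} = x_n - f(x_n)/f'(x_n)

Iteration 1:
  f(0.300000) = 0.440818
  f'(0.300000) = -1.740818
  x_1 = 0.300000 - 0.440818/(-1.740818) = 0.553225
Iteration 2:
  f(0.553225) = 0.021868
  f'(0.553225) = -1.575092
  x_2 = 0.553225 - 0.021868/(-1.575092) = 0.567108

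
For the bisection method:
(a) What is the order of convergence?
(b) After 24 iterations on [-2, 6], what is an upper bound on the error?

(a) Bisection has linear (order 1) convergence; the error is halved each step.

(b) Error bound = (b-a)/2^n = (6 - (-2))/2^{24}
    = 8/2^{24}

(a) 1 (linear); (b) error ≤ 4.77e-07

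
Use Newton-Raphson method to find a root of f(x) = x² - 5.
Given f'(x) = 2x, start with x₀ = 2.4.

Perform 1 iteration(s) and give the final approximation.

f(x) = x² - 5
f'(x) = 2x
x₀ = 2.4

Newton-Raphson formula: x_{n+1} = x_n - f(x_n)/f'(x_n)

Iteration 1:
  f(2.400000) = 0.760000
  f'(2.400000) = 4.800000
  x_1 = 2.400000 - 0.760000/4.800000 = 2.241667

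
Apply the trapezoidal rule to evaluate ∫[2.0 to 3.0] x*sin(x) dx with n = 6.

f(x) = x*sin(x)
a = 2.0, b = 3.0, n = 6
h = (b - a)/n = 0.166667

Trapezoidal rule: (h/2)[f(x₀) + 2f(x₁) + 2f(x₂) + ... + f(xₙ)]

x_0 = 2.0000, f(x_0) = 1.818595, coefficient = 1
x_1 = 2.1667, f(x_1) = 1.793264, coefficient = 2
x_2 = 2.3333, f(x_2) = 1.687200, coefficient = 2
x_3 = 2.5000, f(x_3) = 1.496180, coefficient = 2
x_4 = 2.6667, f(x_4) = 1.219394, coefficient = 2
x_5 = 2.8333, f(x_5) = 0.859635, coefficient = 2
x_6 = 3.0000, f(x_6) = 0.423360, coefficient = 1

I ≈ (0.166667/2) × 16.353301 = 1.362775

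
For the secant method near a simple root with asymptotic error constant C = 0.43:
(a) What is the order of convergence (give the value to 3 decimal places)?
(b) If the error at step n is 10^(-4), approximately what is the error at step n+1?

(a) Secant method has superlinear convergence with order φ = (1+√5)/2 ≈ 1.618.
    This means |e_{n+1}| ≈ C|e_n|^1.618.

(b) With |e_n| = 10^(-4) and C = 0.43:
    |e_{n+1}| ≈ 0.43 × (10^(-4))^1.618 = 0.43 × 10^(-6.47)

(a) ≈ 1.618 (golden ratio); (b) |e_{n+1}| ≈ 1.450e-07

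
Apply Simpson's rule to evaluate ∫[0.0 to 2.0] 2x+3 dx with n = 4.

f(x) = 2x+3
a = 0.0, b = 2.0, n = 4
h = (b - a)/n = 0.500000

Simpson's rule: (h/3)[f(x₀) + 4f(x₁) + 2f(x₂) + ... + f(xₙ)]

x_0 = 0.0000, f(x_0) = 3.000000, coefficient = 1
x_1 = 0.5000, f(x_1) = 4.000000, coefficient = 4
x_2 = 1.0000, f(x_2) = 5.000000, coefficient = 2
x_3 = 1.5000, f(x_3) = 6.000000, coefficient = 4
x_4 = 2.0000, f(x_4) = 7.000000, coefficient = 1

I ≈ (0.500000/3) × 60.000000 = 10.000000
Exact value: 10.000000
Error: 0.000000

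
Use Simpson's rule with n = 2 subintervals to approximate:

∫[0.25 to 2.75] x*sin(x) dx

f(x) = x*sin(x)
a = 0.25, b = 2.75, n = 2
h = (b - a)/n = 1.250000

Simpson's rule: (h/3)[f(x₀) + 4f(x₁) + 2f(x₂) + ... + f(xₙ)]

x_0 = 0.2500, f(x_0) = 0.061851, coefficient = 1
x_1 = 1.5000, f(x_1) = 1.496242, coefficient = 4
x_2 = 2.7500, f(x_2) = 1.049568, coefficient = 1

I ≈ (1.250000/3) × 7.096389 = 2.956829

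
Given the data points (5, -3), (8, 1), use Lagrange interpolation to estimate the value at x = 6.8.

Lagrange interpolation formula:
P(x) = Σ yᵢ × Lᵢ(x)
where Lᵢ(x) = Π_{j≠i} (x - xⱼ)/(xᵢ - xⱼ)

L_0(6.8) = (6.8 - 8)/(5 - 8) = 0.400000
L_1(6.8) = (6.8 - 5)/(8 - 5) = 0.600000

P(6.8) = (-3)×L_0(6.8) + 1×L_1(6.8)
P(6.8) = -0.600000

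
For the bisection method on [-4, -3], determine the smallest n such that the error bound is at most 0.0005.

We need (b-a)/2^n ≤ 0.0005
(-3 - (-4))/2^n ≤ 0.0005
1/2^n ≤ 0.0005
2^n ≥ 2000
n ≥ log₂(2000) = 10.97
n ≥ 11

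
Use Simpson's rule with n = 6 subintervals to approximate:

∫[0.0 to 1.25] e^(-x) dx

f(x) = e^(-x)
a = 0.0, b = 1.25, n = 6
h = (b - a)/n = 0.208333

Simpson's rule: (h/3)[f(x₀) + 4f(x₁) + 2f(x₂) + ... + f(xₙ)]

x_0 = 0.0000, f(x_0) = 1.000000, coefficient = 1
x_1 = 0.2083, f(x_1) = 0.811936, coefficient = 4
x_2 = 0.4167, f(x_2) = 0.659241, coefficient = 2
x_3 = 0.6250, f(x_3) = 0.535261, coefficient = 4
x_4 = 0.8333, f(x_4) = 0.434598, coefficient = 2
x_5 = 1.0417, f(x_5) = 0.352866, coefficient = 4
x_6 = 1.2500, f(x_6) = 0.286505, coefficient = 1

I ≈ (0.208333/3) × 10.274438 = 0.713503
Exact value: 0.713495
Error: 0.000007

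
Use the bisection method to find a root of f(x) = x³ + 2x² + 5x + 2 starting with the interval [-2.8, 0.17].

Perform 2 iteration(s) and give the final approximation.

f(x) = x³ + 2x² + 5x + 2
Initial interval: [-2.8, 0.17]

Iteration 1:
  c_1 = (-2.800000 + 0.170000)/2 = -1.315000
  f(c_1) = f(-1.315000) = -3.390481
  f(a) × f(c) ≥ 0, new interval: [-1.315000, 0.170000]
Iteration 2:
  c_2 = (-1.315000 + 0.170000)/2 = -0.572500
  f(c_2) = f(-0.572500) = -0.394628
  f(a) × f(c) ≥ 0, new interval: [-0.572500, 0.170000]

After 2 iteration(s), the approximation is c_2 = -0.572500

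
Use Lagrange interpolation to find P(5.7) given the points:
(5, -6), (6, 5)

Lagrange interpolation formula:
P(x) = Σ yᵢ × Lᵢ(x)
where Lᵢ(x) = Π_{j≠i} (x - xⱼ)/(xᵢ - xⱼ)

L_0(5.7) = (5.7 - 6)/(5 - 6) = 0.300000
L_1(5.7) = (5.7 - 5)/(6 - 5) = 0.700000

P(5.7) = (-6)×L_0(5.7) + 5×L_1(5.7)
P(5.7) = 1.700000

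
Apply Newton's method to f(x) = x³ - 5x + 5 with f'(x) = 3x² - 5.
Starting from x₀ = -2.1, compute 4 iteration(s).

f(x) = x³ - 5x + 5
f'(x) = 3x² - 5
x₀ = -2.1

Newton-Raphson formula: x_{n+1} = x_n - f(x_n)/f'(x_n)

Iteration 1:
  f(-2.100000) = 6.239000
  f'(-2.100000) = 8.230000
  x_1 = -2.100000 - 6.239000/8.230000 = -2.858080
Iteration 2:
  f(-2.858080) = -4.056177
  f'(-2.858080) = 19.505867
  x_2 = -2.858080 - (-4.056177)/19.505867 = -2.650134
Iteration 3:
  f(-2.650134) = -0.361773
  f'(-2.650134) = 16.069626
  x_3 = -2.650134 - (-0.361773)/16.069626 = -2.627621
Iteration 4:
  f(-2.627621) = -0.004018
  f'(-2.627621) = 15.713174
  x_4 = -2.627621 - (-0.004018)/15.713174 = -2.627365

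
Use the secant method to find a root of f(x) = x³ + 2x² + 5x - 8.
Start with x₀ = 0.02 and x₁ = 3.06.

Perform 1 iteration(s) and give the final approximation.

f(x) = x³ + 2x² + 5x - 8
x₀ = 0.02, x₁ = 3.06

Secant formula: x_{n+1} = x_n - f(x_n)(x_n - x_{n-1})/(f(x_n) - f(x_{n-1}))

Iteration 1:
  f(0.020000) = -7.899192
  f(3.060000) = 54.679816
  x_2 = 3.060000 - 54.679816×(3.060000 - 0.020000)/(54.679816 - (-7.899192))
       = 0.403732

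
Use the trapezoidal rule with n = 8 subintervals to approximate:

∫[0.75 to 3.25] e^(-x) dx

f(x) = e^(-x)
a = 0.75, b = 3.25, n = 8
h = (b - a)/n = 0.312500

Trapezoidal rule: (h/2)[f(x₀) + 2f(x₁) + 2f(x₂) + ... + f(xₙ)]

x_0 = 0.7500, f(x_0) = 0.472367, coefficient = 1
x_1 = 1.0625, f(x_1) = 0.345591, coefficient = 2
x_2 = 1.3750, f(x_2) = 0.252840, coefficient = 2
x_3 = 1.6875, f(x_3) = 0.184981, coefficient = 2
x_4 = 2.0000, f(x_4) = 0.135335, coefficient = 2
x_5 = 2.3125, f(x_5) = 0.099013, coefficient = 2
x_6 = 2.6250, f(x_6) = 0.072440, coefficient = 2
x_7 = 2.9375, f(x_7) = 0.052998, coefficient = 2
x_8 = 3.2500, f(x_8) = 0.038774, coefficient = 1

I ≈ (0.312500/2) × 2.797537 = 0.437115
Exact value: 0.433592
Error: 0.003523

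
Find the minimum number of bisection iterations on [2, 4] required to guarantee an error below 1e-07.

We need (b-a)/2^n ≤ 1e-07
(4 - 2)/2^n ≤ 1e-07
2/2^n ≤ 1e-07
2^n ≥ 20000000
n ≥ log₂(20000000) = 24.25
n ≥ 25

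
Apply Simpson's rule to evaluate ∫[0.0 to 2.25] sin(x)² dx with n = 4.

f(x) = sin(x)²
a = 0.0, b = 2.25, n = 4
h = (b - a)/n = 0.562500

Simpson's rule: (h/3)[f(x₀) + 4f(x₁) + 2f(x₂) + ... + f(xₙ)]

x_0 = 0.0000, f(x_0) = 0.000000, coefficient = 1
x_1 = 0.5625, f(x_1) = 0.284412, coefficient = 4
x_2 = 1.1250, f(x_2) = 0.814087, coefficient = 2
x_3 = 1.6875, f(x_3) = 0.986442, coefficient = 4
x_4 = 2.2500, f(x_4) = 0.605398, coefficient = 1

I ≈ (0.562500/3) × 7.316986 = 1.371935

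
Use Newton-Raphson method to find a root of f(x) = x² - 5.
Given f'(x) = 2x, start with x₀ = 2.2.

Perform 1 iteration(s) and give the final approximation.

f(x) = x² - 5
f'(x) = 2x
x₀ = 2.2

Newton-Raphson formula: x_{n+1} = x_n - f(x_n)/f'(x_n)

Iteration 1:
  f(2.200000) = -0.160000
  f'(2.200000) = 4.400000
  x_1 = 2.200000 - (-0.160000)/4.400000 = 2.236364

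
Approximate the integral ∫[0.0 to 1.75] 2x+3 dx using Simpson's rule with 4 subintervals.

f(x) = 2x+3
a = 0.0, b = 1.75, n = 4
h = (b - a)/n = 0.437500

Simpson's rule: (h/3)[f(x₀) + 4f(x₁) + 2f(x₂) + ... + f(xₙ)]

x_0 = 0.0000, f(x_0) = 3.000000, coefficient = 1
x_1 = 0.4375, f(x_1) = 3.875000, coefficient = 4
x_2 = 0.8750, f(x_2) = 4.750000, coefficient = 2
x_3 = 1.3125, f(x_3) = 5.625000, coefficient = 4
x_4 = 1.7500, f(x_4) = 6.500000, coefficient = 1

I ≈ (0.437500/3) × 57.000000 = 8.312500
Exact value: 8.312500
Error: 0.000000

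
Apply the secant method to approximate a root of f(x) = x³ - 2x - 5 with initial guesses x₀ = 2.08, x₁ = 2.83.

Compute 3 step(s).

f(x) = x³ - 2x - 5
x₀ = 2.08, x₁ = 2.83

Secant formula: x_{n+1} = x_n - f(x_n)(x_n - x_{n-1})/(f(x_n) - f(x_{n-1}))

Iteration 1:
  f(2.080000) = -0.161088
  f(2.830000) = 12.005187
  x_2 = 2.830000 - 12.005187×(2.830000 - 2.080000)/(12.005187 - (-0.161088))
       = 2.089930
Iteration 2:
  f(2.830000) = 12.005187
  f(2.089930) = -0.051444
  x_3 = 2.089930 - (-0.051444)×(2.089930 - 2.830000)/(-0.051444 - 12.005187)
       = 2.093088
Iteration 3:
  f(2.089930) = -0.051444
  f(2.093088) = -0.016319
  x_4 = 2.093088 - (-0.016319)×(2.093088 - 2.089930)/(-0.016319 - (-0.051444))
       = 2.094555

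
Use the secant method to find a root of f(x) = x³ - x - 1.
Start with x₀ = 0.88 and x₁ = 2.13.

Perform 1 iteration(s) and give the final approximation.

f(x) = x³ - x - 1
x₀ = 0.88, x₁ = 2.13

Secant formula: x_{n+1} = x_n - f(x_n)(x_n - x_{n-1})/(f(x_n) - f(x_{n-1}))

Iteration 1:
  f(0.880000) = -1.198528
  f(2.130000) = 6.533597
  x_2 = 2.130000 - 6.533597×(2.130000 - 0.880000)/(6.533597 - (-1.198528))
       = 1.073758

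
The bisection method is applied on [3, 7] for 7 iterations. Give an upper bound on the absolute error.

Bisection error bound: |error| ≤ (b-a)/2^n
|error| ≤ (7 - 3)/2^7 = 4/2^7
|error| ≤ 0.0312500000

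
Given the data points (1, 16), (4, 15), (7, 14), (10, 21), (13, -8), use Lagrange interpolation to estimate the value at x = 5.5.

Lagrange interpolation formula:
P(x) = Σ yᵢ × Lᵢ(x)
where Lᵢ(x) = Π_{j≠i} (x - xⱼ)/(xᵢ - xⱼ)

L_0(5.5) = (5.5 - 4)/(1 - 4) × (5.5 - 7)/(1 - 7) × (5.5 - 10)/(1 - 10) × (5.5 - 13)/(1 - 13) = -0.039062
L_1(5.5) = (5.5 - 1)/(4 - 1) × (5.5 - 7)/(4 - 7) × (5.5 - 10)/(4 - 10) × (5.5 - 13)/(4 - 13) = 0.468750
L_2(5.5) = (5.5 - 1)/(7 - 1) × (5.5 - 4)/(7 - 4) × (5.5 - 10)/(7 - 10) × (5.5 - 13)/(7 - 13) = 0.703125
L_3(5.5) = (5.5 - 1)/(10 - 1) × (5.5 - 4)/(10 - 4) × (5.5 - 7)/(10 - 7) × (5.5 - 13)/(10 - 13) = -0.156250
L_4(5.5) = (5.5 - 1)/(13 - 1) × (5.5 - 4)/(13 - 4) × (5.5 - 7)/(13 - 7) × (5.5 - 10)/(13 - 10) = 0.023438

P(5.5) = 16×L_0(5.5) + 15×L_1(5.5) + 14×L_2(5.5) + 21×L_3(5.5) + (-8)×L_4(5.5)
P(5.5) = 12.781250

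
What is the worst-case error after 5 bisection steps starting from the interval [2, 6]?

Bisection error bound: |error| ≤ (b-a)/2^n
|error| ≤ (6 - 2)/2^5 = 4/2^5
|error| ≤ 0.1250000000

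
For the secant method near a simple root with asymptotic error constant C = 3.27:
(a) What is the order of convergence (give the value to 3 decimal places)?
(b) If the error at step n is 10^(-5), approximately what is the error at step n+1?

(a) Secant method has superlinear convergence with order φ = (1+√5)/2 ≈ 1.618.
    This means |e_{n+1}| ≈ C|e_n|^1.618.

(b) With |e_n| = 10^(-5) and C = 3.27:
    |e_{n+1}| ≈ 3.27 × (10^(-5))^1.618 = 3.27 × 10^(-8.09)

(a) ≈ 1.618 (golden ratio); (b) |e_{n+1}| ≈ 2.657e-08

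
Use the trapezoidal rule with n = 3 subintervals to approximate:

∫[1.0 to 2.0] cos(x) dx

f(x) = cos(x)
a = 1.0, b = 2.0, n = 3
h = (b - a)/n = 0.333333

Trapezoidal rule: (h/2)[f(x₀) + 2f(x₁) + 2f(x₂) + ... + f(xₙ)]

x_0 = 1.0000, f(x_0) = 0.540302, coefficient = 1
x_1 = 1.3333, f(x_1) = 0.235238, coefficient = 2
x_2 = 1.6667, f(x_2) = -0.095724, coefficient = 2
x_3 = 2.0000, f(x_3) = -0.416147, coefficient = 1

I ≈ (0.333333/2) × 0.403184 = 0.067197
Exact value: 0.067826
Error: 0.000629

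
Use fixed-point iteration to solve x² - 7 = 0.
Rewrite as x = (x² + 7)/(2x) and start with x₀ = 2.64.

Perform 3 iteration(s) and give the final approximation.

Equation: x² - 7 = 0
Fixed-point form: x = (x² + 7)/(2x)
x₀ = 2.64

x_1 = g(2.640000) = 2.645758
x_2 = g(2.645758) = 2.645751
x_3 = g(2.645751) = 2.645751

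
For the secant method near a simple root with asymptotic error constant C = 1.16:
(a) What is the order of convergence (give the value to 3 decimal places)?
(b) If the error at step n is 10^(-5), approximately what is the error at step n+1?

(a) Secant method has superlinear convergence with order φ = (1+√5)/2 ≈ 1.618.
    This means |e_{n+1}| ≈ C|e_n|^1.618.

(b) With |e_n| = 10^(-5) and C = 1.16:
    |e_{n+1}| ≈ 1.16 × (10^(-5))^1.618 = 1.16 × 10^(-8.09)

(a) ≈ 1.618 (golden ratio); (b) |e_{n+1}| ≈ 9.425e-09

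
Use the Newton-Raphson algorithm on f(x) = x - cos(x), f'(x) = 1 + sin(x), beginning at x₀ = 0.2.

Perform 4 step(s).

f(x) = x - cos(x)
f'(x) = 1 + sin(x)
x₀ = 0.2

Newton-Raphson formula: x_{n+1} = x_n - f(x_n)/f'(x_n)

Iteration 1:
  f(0.200000) = -0.780067
  f'(0.200000) = 1.198669
  x_1 = 0.200000 - (-0.780067)/1.198669 = 0.850777
Iteration 2:
  f(0.850777) = 0.191378
  f'(0.850777) = 1.751793
  x_2 = 0.850777 - 0.191378/1.751793 = 0.741530
Iteration 3:
  f(0.741530) = 0.004094
  f'(0.741530) = 1.675417
  x_3 = 0.741530 - 0.004094/1.675417 = 0.739086
Iteration 4:
  f(0.739086) = 0.000002
  f'(0.739086) = 1.673613
  x_4 = 0.739086 - 0.000002/1.673613 = 0.739085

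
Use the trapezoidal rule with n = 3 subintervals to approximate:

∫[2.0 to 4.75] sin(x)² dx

f(x) = sin(x)²
a = 2.0, b = 4.75, n = 3
h = (b - a)/n = 0.916667

Trapezoidal rule: (h/2)[f(x₀) + 2f(x₁) + 2f(x₂) + ... + f(xₙ)]

x_0 = 2.0000, f(x_0) = 0.826822, coefficient = 1
x_1 = 2.9167, f(x_1) = 0.049744, coefficient = 2
x_2 = 3.8333, f(x_2) = 0.406889, coefficient = 2
x_3 = 4.7500, f(x_3) = 0.998586, coefficient = 1

I ≈ (0.916667/2) × 2.738675 = 1.255226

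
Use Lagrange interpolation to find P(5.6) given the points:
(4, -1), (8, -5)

Lagrange interpolation formula:
P(x) = Σ yᵢ × Lᵢ(x)
where Lᵢ(x) = Π_{j≠i} (x - xⱼ)/(xᵢ - xⱼ)

L_0(5.6) = (5.6 - 8)/(4 - 8) = 0.600000
L_1(5.6) = (5.6 - 4)/(8 - 4) = 0.400000

P(5.6) = (-1)×L_0(5.6) + (-5)×L_1(5.6)
P(5.6) = -2.600000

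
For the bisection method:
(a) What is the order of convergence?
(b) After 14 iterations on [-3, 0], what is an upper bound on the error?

(a) Bisection has linear (order 1) convergence; the error is halved each step.

(b) Error bound = (b-a)/2^n = (0 - (-3))/2^{14}
    = 3/2^{14}

(a) 1 (linear); (b) error ≤ 1.83e-04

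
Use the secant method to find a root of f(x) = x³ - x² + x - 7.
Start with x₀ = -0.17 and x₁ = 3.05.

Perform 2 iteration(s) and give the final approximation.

f(x) = x³ - x² + x - 7
x₀ = -0.17, x₁ = 3.05

Secant formula: x_{n+1} = x_n - f(x_n)(x_n - x_{n-1})/(f(x_n) - f(x_{n-1}))

Iteration 1:
  f(-0.170000) = -7.203813
  f(3.050000) = 15.120125
  x_2 = 3.050000 - 15.120125×(3.050000 - (-0.170000))/(15.120125 - (-7.203813))
       = 0.869076
Iteration 2:
  f(3.050000) = 15.120125
  f(0.869076) = -6.229809
  x_3 = 0.869076 - (-6.229809)×(0.869076 - 3.050000)/(-6.229809 - 15.120125)
       = 1.505460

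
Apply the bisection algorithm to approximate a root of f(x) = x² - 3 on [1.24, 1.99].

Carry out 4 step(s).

f(x) = x² - 3
Initial interval: [1.24, 1.99]

Iteration 1:
  c_1 = (1.240000 + 1.990000)/2 = 1.615000
  f(c_1) = f(1.615000) = -0.391775
  f(a) × f(c) ≥ 0, new interval: [1.615000, 1.990000]
Iteration 2:
  c_2 = (1.615000 + 1.990000)/2 = 1.802500
  f(c_2) = f(1.802500) = 0.249006
  f(a) × f(c) < 0, new interval: [1.615000, 1.802500]
Iteration 3:
  c_3 = (1.615000 + 1.802500)/2 = 1.708750
  f(c_3) = f(1.708750) = -0.080173
  f(a) × f(c) ≥ 0, new interval: [1.708750, 1.802500]
Iteration 4:
  c_4 = (1.708750 + 1.802500)/2 = 1.755625
  f(c_4) = f(1.755625) = 0.082219
  f(a) × f(c) < 0, new interval: [1.708750, 1.755625]

After 4 iteration(s), the approximation is c_4 = 1.755625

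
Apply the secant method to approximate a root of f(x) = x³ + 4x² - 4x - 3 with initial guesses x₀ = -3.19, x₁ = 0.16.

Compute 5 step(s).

f(x) = x³ + 4x² - 4x - 3
x₀ = -3.19, x₁ = 0.16

Secant formula: x_{n+1} = x_n - f(x_n)(x_n - x_{n-1})/(f(x_n) - f(x_{n-1}))

Iteration 1:
  f(-3.190000) = 18.002641
  f(0.160000) = -3.533504
  x_2 = 0.160000 - (-3.533504)×(0.160000 - (-3.190000))/(-3.533504 - 18.002641)
       = -0.389645
Iteration 2:
  f(0.160000) = -3.533504
  f(-0.389645) = -0.893283
  x_3 = -0.389645 - (-0.893283)×(-0.389645 - 0.160000)/(-0.893283 - (-3.533504))
       = -0.575610
Iteration 3:
  f(-0.389645) = -0.893283
  f(-0.575610) = 0.437034
  x_4 = -0.575610 - 0.437034×(-0.575610 - (-0.389645))/(0.437034 - (-0.893283))
       = -0.514517
Iteration 4:
  f(-0.575610) = 0.437034
  f(-0.514517) = -0.019226
  x_5 = -0.514517 - (-0.019226)×(-0.514517 - (-0.575610))/(-0.019226 - 0.437034)
       = -0.517092
Iteration 5:
  f(-0.514517) = -0.019226
  f(-0.517092) = -0.000360
  x_6 = -0.517092 - (-0.000360)×(-0.517092 - (-0.514517))/(-0.000360 - (-0.019226))
       = -0.517141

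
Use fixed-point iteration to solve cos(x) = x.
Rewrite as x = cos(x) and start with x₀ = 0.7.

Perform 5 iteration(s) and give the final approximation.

Equation: cos(x) = x
Fixed-point form: x = cos(x)
x₀ = 0.7

x_1 = g(0.700000) = 0.764842
x_2 = g(0.764842) = 0.721492
x_3 = g(0.721492) = 0.750821
x_4 = g(0.750821) = 0.731129
x_5 = g(0.731129) = 0.744421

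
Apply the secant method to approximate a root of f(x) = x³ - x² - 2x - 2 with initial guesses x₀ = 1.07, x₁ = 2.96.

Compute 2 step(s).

f(x) = x³ - x² - 2x - 2
x₀ = 1.07, x₁ = 2.96

Secant formula: x_{n+1} = x_n - f(x_n)(x_n - x_{n-1})/(f(x_n) - f(x_{n-1}))

Iteration 1:
  f(1.070000) = -4.059857
  f(2.960000) = 9.252736
  x_2 = 2.960000 - 9.252736×(2.960000 - 1.070000)/(9.252736 - (-4.059857))
       = 1.646381
Iteration 2:
  f(2.960000) = 9.252736
  f(1.646381) = -3.540700
  x_3 = 1.646381 - (-3.540700)×(1.646381 - 2.960000)/(-3.540700 - 9.252736)
       = 2.009937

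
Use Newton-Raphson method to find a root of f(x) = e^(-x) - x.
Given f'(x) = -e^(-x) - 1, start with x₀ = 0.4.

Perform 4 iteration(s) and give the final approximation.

f(x) = e^(-x) - x
f'(x) = -e^(-x) - 1
x₀ = 0.4

Newton-Raphson formula: x_{n+1} = x_n - f(x_n)/f'(x_n)

Iteration 1:
  f(0.400000) = 0.270320
  f'(0.400000) = -1.670320
  x_1 = 0.400000 - 0.270320/(-1.670320) = 0.561837
Iteration 2:
  f(0.561837) = 0.008323
  f'(0.561837) = -1.570161
  x_2 = 0.561837 - 0.008323/(-1.570161) = 0.567138
Iteration 3:
  f(0.567138) = 0.000008
  f'(0.567138) = -1.567146
  x_3 = 0.567138 - 0.000008/(-1.567146) = 0.567143
Iteration 4:
  f(0.567143) = 0.000000
  f'(0.567143) = -1.567143
  x_4 = 0.567143 - 0.000000/(-1.567143) = 0.567143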